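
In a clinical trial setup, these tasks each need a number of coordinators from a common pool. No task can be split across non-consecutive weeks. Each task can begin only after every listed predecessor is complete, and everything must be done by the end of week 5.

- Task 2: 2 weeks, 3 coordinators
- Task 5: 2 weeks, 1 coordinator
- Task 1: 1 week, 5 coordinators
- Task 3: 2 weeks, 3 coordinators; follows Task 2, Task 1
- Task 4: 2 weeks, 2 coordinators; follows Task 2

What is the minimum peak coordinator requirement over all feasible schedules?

Early-start (Task 2@1, Task 5@1, Task 1@1, Task 3@3, Task 4@3) gives peak 9: w1:9  w2:4  w3:5  w4:5  w5:0.
Shift Task 1→3, Task 3→4, Task 4→4.
Schedule Task 2@1, Task 5@1, Task 1@3, Task 3@4, Task 4@4: w1:4  w2:4  w3:5  w4:5  w5:5 — peak 5.
Total coordinator-weeks = 23 over 5 weeks ⇒ peak ≥ ⌈23/5⌉ = 5, so 5 is optimal.

5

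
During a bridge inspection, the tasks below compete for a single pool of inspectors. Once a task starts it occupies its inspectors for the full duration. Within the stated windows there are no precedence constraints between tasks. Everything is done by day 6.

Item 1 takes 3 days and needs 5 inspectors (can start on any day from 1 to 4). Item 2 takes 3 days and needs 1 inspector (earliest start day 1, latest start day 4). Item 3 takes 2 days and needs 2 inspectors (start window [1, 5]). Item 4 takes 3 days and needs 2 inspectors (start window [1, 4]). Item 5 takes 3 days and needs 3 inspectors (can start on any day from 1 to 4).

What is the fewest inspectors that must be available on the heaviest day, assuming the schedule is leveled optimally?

Early-start (Item 1@1, Item 2@1, Item 3@1, Item 4@1, Item 5@1) gives peak 13: d1:13  d2:13  d3:11  d4:0  d5:0  d6:0.
Shift Item 3→4, Item 4→4, Item 5→4.
Schedule Item 1@1, Item 2@1, Item 3@4, Item 4@4, Item 5@4: d1:6  d2:6  d3:6  d4:7  d5:7  d6:5 — peak 7.
Total inspector-days = 37 over 6 days ⇒ peak ≥ ⌈37/6⌉ = 7, so 7 is optimal.

7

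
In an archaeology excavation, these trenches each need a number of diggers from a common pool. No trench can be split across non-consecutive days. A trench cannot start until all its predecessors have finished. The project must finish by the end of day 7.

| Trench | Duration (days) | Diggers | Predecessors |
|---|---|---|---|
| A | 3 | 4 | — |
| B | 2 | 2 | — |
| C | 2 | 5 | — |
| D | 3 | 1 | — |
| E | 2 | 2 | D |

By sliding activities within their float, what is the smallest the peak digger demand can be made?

5

Early-start (A@1, B@1, C@1, D@1, E@4) gives peak 12: d1:12  d2:12  d3:5  d4:2  d5:2  d6:0  d7:0.
Shift B→4, C→6.
Schedule A@1, B@4, C@6, D@1, E@4: d1:5  d2:5  d3:5  d4:4  d5:4  d6:5  d7:5 — peak 5.
Total digger-days = 33 over 7 days ⇒ peak ≥ ⌈33/7⌉ = 5, so 5 is optimal.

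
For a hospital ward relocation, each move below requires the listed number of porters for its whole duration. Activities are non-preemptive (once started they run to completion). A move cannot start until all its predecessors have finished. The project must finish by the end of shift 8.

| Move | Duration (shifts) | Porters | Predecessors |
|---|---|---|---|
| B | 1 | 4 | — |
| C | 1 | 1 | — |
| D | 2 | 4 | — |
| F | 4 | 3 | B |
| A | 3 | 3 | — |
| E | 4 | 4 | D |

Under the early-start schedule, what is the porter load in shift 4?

7

At early start, shift 4 has: F, E.
Demand: 3 + 4 = 7.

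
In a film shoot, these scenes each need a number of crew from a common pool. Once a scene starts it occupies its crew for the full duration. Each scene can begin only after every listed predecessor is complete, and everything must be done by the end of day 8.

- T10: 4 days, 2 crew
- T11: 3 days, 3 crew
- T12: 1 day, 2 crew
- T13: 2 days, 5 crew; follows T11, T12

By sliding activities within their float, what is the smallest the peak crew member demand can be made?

5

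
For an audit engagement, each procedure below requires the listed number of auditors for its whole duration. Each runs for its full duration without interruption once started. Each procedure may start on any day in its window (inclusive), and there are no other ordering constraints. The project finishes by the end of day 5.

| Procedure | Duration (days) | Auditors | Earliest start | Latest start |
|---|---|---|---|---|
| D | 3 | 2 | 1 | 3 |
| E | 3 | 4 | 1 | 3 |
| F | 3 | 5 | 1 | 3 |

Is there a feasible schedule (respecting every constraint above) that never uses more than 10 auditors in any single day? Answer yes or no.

The minimum achievable peak is 11; 10 < 11, so no feasible schedule stays within the cap.

no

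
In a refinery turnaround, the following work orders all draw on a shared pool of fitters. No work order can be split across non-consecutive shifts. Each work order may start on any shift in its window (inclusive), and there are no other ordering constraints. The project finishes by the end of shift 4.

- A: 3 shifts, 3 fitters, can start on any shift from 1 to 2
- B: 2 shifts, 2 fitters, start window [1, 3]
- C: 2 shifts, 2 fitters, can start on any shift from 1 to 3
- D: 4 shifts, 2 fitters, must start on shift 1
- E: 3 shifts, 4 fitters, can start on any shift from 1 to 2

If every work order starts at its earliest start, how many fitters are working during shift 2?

At early start, shift 2 has: A, B, C, D, E.
Demand: 3 + 2 + 2 + 2 + 4 = 13.

13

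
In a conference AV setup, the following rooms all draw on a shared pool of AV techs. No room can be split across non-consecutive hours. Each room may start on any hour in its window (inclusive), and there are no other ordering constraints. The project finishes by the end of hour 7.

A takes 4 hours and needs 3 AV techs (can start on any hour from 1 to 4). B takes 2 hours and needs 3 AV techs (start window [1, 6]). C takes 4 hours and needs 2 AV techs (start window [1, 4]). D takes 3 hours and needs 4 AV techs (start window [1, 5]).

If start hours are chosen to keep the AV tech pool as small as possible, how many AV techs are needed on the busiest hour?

Early-start (A@1, B@1, C@1, D@1) gives peak 12: h1:12  h2:12  h3:9  h4:5  h5:0  h6:0  h7:0.
Shift C→3, D→5.
Schedule A@1, B@1, C@3, D@5: h1:6  h2:6  h3:5  h4:5  h5:6  h6:6  h7:4 — peak 6.
Total AV tech-hours = 38 over 7 hours ⇒ peak ≥ ⌈38/7⌉ = 6, so 6 is optimal.

6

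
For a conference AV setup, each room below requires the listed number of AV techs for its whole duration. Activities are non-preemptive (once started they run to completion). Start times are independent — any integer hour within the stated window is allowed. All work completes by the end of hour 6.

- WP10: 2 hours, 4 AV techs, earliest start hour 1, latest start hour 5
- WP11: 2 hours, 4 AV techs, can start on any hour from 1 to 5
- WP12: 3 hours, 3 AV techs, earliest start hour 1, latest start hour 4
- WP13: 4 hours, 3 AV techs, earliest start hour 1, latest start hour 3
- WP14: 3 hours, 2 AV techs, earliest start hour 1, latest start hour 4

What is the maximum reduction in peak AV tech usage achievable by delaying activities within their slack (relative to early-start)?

Early-start peak: h1:16  h2:16  h3:8  h4:3  h5:0  h6:0 ⇒ 16.
Leveled (WP10@1, WP11@1, WP12@3, WP13@3, WP14@3): h1:8  h2:8  h3:8  h4:8  h5:8  h6:3 ⇒ 8.
Reduction 16 − 8 = 8.

8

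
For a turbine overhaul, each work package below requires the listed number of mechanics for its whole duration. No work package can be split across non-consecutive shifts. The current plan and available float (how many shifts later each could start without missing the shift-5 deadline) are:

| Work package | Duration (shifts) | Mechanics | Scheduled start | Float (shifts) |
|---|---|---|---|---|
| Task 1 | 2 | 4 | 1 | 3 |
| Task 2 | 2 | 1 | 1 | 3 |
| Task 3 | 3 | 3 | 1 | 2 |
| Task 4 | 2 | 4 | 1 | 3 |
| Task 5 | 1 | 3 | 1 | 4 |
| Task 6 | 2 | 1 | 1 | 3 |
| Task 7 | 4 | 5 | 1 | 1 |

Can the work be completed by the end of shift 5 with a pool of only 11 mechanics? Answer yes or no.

The minimum achievable peak is 12; 11 < 12, so no feasible schedule stays within the cap.

no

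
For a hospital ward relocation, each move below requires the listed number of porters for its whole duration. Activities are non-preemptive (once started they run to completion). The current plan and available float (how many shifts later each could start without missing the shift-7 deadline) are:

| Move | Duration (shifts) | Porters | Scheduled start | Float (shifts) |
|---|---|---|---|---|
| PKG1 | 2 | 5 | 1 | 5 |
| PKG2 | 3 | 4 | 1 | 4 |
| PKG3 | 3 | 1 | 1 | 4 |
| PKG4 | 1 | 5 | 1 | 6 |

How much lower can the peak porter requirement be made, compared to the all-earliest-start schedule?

Early-start peak: s1:15  s2:10  s3:5  s4:0  s5:0  s6:0  s7:0 ⇒ 15.
Leveled (PKG1@1, PKG2@3, PKG3@3, PKG4@6): s1:5  s2:5  s3:5  s4:5  s5:5  s6:5  s7:0 ⇒ 5.
Reduction 15 − 5 = 10.

10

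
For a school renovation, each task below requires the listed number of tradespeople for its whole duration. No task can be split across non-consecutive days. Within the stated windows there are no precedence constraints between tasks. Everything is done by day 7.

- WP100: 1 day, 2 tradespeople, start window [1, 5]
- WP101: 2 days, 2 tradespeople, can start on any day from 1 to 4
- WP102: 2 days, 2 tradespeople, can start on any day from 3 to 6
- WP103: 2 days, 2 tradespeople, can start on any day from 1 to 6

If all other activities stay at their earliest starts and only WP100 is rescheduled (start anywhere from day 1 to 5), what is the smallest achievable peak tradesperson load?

WP100@1: d1:6  d2:4  d3:2  d4:2  d5:0  d6:0  d7:0 → peak 6
WP100@2: d1:4  d2:6  d3:2  d4:2  d5:0  d6:0  d7:0 → peak 6
WP100@3: d1:4  d2:4  d3:4  d4:2  d5:0  d6:0  d7:0 → peak 4
WP100@4: d1:4  d2:4  d3:2  d4:4  d5:0  d6:0  d7:0 → peak 4
WP100@5: d1:4  d2:4  d3:2  d4:2  d5:2  d6:0  d7:0 → peak 4
Best is WP100@3, peak 4.

4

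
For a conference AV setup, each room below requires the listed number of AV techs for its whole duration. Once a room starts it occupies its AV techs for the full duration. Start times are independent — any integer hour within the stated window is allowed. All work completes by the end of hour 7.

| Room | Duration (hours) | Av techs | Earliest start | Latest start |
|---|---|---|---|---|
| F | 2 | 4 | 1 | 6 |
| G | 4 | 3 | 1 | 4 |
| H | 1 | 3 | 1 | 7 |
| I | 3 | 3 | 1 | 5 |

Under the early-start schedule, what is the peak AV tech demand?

Early-start schedule: F@1, G@1, H@1, I@1.
Load per hour: hour 1: 13, hour 2: 10, hour 3: 6, hour 4: 3, hour 5: 0, hour 6: 0, hour 7: 0.
Peak is 13.

13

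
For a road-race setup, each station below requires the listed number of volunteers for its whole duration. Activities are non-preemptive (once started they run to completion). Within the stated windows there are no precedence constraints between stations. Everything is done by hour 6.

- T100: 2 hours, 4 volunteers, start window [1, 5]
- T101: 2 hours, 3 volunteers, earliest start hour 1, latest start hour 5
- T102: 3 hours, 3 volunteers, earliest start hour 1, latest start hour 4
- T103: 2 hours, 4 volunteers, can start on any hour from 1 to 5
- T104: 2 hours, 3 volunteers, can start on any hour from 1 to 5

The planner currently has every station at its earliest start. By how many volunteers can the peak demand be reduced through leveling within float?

Early-start peak: h1:17  h2:17  h3:3  h4:0  h5:0  h6:0 ⇒ 17.
Leveled (T100@1, T101@1, T102@3, T103@3, T104@5): h1:7  h2:7  h3:7  h4:7  h5:6  h6:3 ⇒ 7.
Reduction 17 − 7 = 10.

10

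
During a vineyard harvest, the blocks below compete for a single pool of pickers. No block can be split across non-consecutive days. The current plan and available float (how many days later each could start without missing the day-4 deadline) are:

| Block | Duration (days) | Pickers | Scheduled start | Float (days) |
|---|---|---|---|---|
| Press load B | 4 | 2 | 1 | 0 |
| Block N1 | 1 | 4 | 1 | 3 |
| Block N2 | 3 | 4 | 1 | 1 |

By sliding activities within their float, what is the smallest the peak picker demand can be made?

6

Early-start (Press load B@1, Block N1@1, Block N2@1) gives peak 10: d1:10  d2:6  d3:6  d4:2.
Shift Block N2→2.
Schedule Press load B@1, Block N1@1, Block N2@2: d1:6  d2:6  d3:6  d4:6 — peak 6.
Total picker-days = 24 over 4 days ⇒ peak ≥ ⌈24/4⌉ = 6, so 6 is optimal.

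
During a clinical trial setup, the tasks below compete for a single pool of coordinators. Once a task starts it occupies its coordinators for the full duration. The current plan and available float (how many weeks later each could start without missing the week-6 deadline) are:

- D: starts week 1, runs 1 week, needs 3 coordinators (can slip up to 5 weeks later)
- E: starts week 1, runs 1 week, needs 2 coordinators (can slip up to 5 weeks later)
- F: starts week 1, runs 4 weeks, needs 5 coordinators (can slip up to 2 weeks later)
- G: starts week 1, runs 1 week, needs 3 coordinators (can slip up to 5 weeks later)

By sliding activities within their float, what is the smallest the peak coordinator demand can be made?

5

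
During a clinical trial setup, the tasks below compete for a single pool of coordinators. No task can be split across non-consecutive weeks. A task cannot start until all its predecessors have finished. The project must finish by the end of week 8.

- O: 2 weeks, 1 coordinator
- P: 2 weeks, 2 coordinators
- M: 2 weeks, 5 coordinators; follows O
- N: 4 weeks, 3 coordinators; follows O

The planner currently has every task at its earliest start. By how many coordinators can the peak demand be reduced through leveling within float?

3

Early-start peak: w1:3  w2:3  w3:8  w4:8  w5:3  w6:3  w7:0  w8:0 ⇒ 8.
Leveled (O@1, P@1, M@3, N@5): w1:3  w2:3  w3:5  w4:5  w5:3  w6:3  w7:3  w8:3 ⇒ 5.
Reduction 8 − 5 = 3.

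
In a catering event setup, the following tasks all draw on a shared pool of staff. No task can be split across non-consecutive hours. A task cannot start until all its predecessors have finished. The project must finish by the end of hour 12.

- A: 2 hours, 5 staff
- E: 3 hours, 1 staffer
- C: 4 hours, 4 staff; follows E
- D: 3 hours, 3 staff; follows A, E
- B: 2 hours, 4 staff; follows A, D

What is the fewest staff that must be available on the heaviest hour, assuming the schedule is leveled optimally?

6

Early-start (A@1, E@1, C@4, D@4, B@7) gives peak 8: h1:6  h2:6  h3:1  h4:7  h5:7  h6:7  h7:8  h8:4  h9:0  h10:0  h11:0  h12:0.
Shift D→8, B→11.
Schedule A@1, E@1, C@4, D@8, B@11: h1:6  h2:6  h3:1  h4:4  h5:4  h6:4  h7:4  h8:3  h9:3  h10:3  h11:4  h12:4 — peak 6.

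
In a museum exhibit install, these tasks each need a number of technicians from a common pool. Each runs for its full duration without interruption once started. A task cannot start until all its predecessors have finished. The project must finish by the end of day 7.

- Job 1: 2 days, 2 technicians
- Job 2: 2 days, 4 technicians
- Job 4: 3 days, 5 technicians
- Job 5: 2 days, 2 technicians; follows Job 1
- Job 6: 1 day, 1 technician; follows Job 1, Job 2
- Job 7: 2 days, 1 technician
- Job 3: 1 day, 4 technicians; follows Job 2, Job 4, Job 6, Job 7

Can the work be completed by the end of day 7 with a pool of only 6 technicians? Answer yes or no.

yes

Schedule Job 1@1, Job 2@1, Job 4@3, Job 5@6, Job 6@3, Job 7@4, Job 3@6: d1:6  d2:6  d3:6  d4:6  d5:6  d6:6  d7:2 — peak 6 ≤ 6.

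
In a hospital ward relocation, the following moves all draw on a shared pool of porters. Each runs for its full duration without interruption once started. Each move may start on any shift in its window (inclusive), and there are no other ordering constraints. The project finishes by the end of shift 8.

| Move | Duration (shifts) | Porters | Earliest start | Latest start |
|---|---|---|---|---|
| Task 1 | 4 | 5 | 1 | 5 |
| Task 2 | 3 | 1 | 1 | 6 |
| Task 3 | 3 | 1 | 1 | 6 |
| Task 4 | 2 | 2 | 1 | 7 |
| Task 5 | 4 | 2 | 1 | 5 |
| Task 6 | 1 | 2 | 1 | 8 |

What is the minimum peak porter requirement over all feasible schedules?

Early-start (Task 1@1, Task 2@1, Task 3@1, Task 4@1, Task 5@1, Task 6@1) gives peak 13: s1:13  s2:11  s3:9  s4:7  s5:0  s6:0  s7:0  s8:0.
Shift Task 3→4, Task 4→5, Task 5→5, Task 6→7.
Schedule Task 1@1, Task 2@1, Task 3@4, Task 4@5, Task 5@5, Task 6@7: s1:6  s2:6  s3:6  s4:6  s5:5  s6:5  s7:4  s8:2 — peak 6.

6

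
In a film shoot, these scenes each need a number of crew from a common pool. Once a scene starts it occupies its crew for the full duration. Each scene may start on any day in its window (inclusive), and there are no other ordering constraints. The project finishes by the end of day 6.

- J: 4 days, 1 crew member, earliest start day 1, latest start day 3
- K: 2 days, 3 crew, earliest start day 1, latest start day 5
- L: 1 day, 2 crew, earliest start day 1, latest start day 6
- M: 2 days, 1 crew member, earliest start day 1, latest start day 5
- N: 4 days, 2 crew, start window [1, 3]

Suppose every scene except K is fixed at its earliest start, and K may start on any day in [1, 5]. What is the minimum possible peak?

K@1: d1:9  d2:7  d3:3  d4:3  d5:0  d6:0 → peak 9
K@2: d1:6  d2:7  d3:6  d4:3  d5:0  d6:0 → peak 7
K@3: d1:6  d2:4  d3:6  d4:6  d5:0  d6:0 → peak 6
K@4: d1:6  d2:4  d3:3  d4:6  d5:3  d6:0 → peak 6
K@5: d1:6  d2:4  d3:3  d4:3  d5:3  d6:3 → peak 6
Best is K@3, peak 6.

6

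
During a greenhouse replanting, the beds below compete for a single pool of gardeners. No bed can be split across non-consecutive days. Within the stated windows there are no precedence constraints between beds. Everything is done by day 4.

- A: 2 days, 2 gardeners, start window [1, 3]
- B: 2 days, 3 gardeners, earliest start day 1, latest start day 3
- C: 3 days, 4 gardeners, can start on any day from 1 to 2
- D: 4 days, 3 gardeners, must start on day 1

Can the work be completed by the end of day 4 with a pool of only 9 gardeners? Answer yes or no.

no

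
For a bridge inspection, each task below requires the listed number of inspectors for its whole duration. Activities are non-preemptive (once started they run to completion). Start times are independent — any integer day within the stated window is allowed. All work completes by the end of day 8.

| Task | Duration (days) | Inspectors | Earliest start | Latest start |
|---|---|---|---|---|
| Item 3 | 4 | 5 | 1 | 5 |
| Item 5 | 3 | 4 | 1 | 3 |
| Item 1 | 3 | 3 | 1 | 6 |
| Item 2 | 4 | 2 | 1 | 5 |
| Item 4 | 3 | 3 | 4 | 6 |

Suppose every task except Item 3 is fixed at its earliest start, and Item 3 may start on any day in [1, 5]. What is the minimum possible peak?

Item 3@1: d1:14  d2:14  d3:14  d4:10  d5:3  d6:3  d7:0  d8:0 → peak 14
Item 3@2: d1:9  d2:14  d3:14  d4:10  d5:8  d6:3  d7:0  d8:0 → peak 14
Item 3@3: d1:9  d2:9  d3:14  d4:10  d5:8  d6:8  d7:0  d8:0 → peak 14
Item 3@4: d1:9  d2:9  d3:9  d4:10  d5:8  d6:8  d7:5  d8:0 → peak 10
Item 3@5: d1:9  d2:9  d3:9  d4:5  d5:8  d6:8  d7:5  d8:5 → peak 9
Best is Item 3@5, peak 9.

9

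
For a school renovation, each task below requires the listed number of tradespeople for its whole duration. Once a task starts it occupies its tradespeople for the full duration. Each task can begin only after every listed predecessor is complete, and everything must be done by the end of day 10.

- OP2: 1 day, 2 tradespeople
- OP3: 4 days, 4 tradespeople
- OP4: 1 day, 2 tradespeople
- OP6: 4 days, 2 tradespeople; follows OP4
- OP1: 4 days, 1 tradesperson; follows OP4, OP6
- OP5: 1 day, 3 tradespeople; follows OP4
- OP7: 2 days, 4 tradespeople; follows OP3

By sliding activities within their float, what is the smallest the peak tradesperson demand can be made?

Early-start (OP2@1, OP3@1, OP4@1, OP6@2, OP1@6, OP5@2, OP7@5) gives peak 9: d1:8  d2:9  d3:6  d4:6  d5:6  d6:5  d7:1  d8:1  d9:1  d10:0.
Shift OP4→2, OP6→3, OP1→7, OP5→5, OP7→6.
Schedule OP2@1, OP3@1, OP4@2, OP6@3, OP1@7, OP5@5, OP7@6: d1:6  d2:6  d3:6  d4:6  d5:5  d6:6  d7:5  d8:1  d9:1  d10:1 — peak 6.

6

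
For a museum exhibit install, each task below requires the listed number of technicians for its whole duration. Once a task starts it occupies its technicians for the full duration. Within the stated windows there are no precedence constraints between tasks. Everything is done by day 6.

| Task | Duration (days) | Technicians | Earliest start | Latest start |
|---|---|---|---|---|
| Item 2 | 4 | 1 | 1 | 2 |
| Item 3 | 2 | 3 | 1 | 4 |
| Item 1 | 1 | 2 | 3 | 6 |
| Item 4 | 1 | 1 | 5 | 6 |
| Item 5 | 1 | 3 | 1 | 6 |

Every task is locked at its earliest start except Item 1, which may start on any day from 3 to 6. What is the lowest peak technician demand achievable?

Item 1@3: d1:7  d2:4  d3:3  d4:1  d5:1  d6:0 → peak 7
Item 1@4: d1:7  d2:4  d3:1  d4:3  d5:1  d6:0 → peak 7
Item 1@5: d1:7  d2:4  d3:1  d4:1  d5:3  d6:0 → peak 7
Item 1@6: d1:7  d2:4  d3:1  d4:1  d5:1  d6:2 → peak 7
Best is Item 1@3, peak 7.

7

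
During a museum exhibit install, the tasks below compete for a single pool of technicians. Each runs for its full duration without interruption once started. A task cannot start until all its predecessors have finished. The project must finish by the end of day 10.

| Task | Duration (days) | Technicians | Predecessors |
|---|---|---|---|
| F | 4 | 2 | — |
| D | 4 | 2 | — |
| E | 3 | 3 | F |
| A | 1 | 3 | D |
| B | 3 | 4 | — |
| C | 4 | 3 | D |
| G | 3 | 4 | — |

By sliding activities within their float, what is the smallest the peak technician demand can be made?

Early-start (F@1, D@1, E@5, A@5, B@1, C@5, G@1) gives peak 12: d1:12  d2:12  d3:12  d4:4  d5:9  d6:6  d7:6  d8:3  d9:0  d10:0.
Shift C→6, G→8.
Schedule F@1, D@1, E@5, A@5, B@1, C@6, G@8: d1:8  d2:8  d3:8  d4:4  d5:6  d6:6  d7:6  d8:7  d9:7  d10:4 — peak 8.

8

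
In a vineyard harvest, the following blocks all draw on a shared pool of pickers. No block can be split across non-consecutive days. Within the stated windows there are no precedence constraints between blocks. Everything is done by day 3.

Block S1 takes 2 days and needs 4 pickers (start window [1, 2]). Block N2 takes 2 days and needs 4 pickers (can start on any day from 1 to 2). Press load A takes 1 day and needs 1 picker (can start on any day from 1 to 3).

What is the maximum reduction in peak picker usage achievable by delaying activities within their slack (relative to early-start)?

Early-start peak: d1:9  d2:8  d3:0 ⇒ 9.
Leveled (Block S1@1, Block N2@1, Press load A@3): d1:8  d2:8  d3:1 ⇒ 8.
Reduction 9 − 8 = 1.

1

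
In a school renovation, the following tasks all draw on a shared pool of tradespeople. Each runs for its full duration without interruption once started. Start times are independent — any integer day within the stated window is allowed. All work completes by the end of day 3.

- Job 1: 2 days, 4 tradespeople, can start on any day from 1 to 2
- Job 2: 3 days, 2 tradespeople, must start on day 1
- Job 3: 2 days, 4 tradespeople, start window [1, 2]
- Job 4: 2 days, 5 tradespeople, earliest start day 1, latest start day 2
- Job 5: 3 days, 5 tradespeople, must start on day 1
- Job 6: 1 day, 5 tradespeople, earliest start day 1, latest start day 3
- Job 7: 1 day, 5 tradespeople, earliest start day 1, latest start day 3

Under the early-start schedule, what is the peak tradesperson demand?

30

Early-start schedule: Job 1@1, Job 2@1, Job 3@1, Job 4@1, Job 5@1, Job 6@1, Job 7@1.
Load per day: day 1: 30, day 2: 20, day 3: 7.
Peak is 30.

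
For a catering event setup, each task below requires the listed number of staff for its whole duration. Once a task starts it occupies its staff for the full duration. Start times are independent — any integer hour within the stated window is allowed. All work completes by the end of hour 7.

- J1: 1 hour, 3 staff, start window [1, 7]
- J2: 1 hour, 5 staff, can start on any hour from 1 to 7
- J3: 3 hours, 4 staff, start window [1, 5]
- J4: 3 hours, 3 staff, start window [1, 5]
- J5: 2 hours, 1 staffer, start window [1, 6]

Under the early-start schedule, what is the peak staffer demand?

16

Early-start schedule: J1@1, J2@1, J3@1, J4@1, J5@1.
Load per hour: hour 1: 16, hour 2: 8, hour 3: 7, hour 4: 0, hour 5: 0, hour 6: 0, hour 7: 0.
Peak is 16.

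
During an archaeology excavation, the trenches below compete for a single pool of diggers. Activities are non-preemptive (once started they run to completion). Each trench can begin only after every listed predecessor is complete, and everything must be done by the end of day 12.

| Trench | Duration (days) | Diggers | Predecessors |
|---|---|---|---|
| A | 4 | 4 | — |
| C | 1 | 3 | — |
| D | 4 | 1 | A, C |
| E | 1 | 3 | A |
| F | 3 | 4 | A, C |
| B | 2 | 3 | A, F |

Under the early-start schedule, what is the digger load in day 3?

At early start, day 3 has: A.
Demand: 4 = 4.

4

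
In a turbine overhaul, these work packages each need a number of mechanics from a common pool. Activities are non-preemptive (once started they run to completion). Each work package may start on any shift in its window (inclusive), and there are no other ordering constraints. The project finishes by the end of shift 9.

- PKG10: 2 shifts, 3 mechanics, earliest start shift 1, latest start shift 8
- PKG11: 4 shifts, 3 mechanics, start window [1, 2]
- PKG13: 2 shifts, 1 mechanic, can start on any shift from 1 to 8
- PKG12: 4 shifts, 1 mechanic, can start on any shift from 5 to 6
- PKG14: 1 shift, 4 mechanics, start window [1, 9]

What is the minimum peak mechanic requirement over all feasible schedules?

Early-start (PKG10@1, PKG11@1, PKG13@1, PKG12@5, PKG14@1) gives peak 11: s1:11  s2:7  s3:3  s4:3  s5:1  s6:1  s7:1  s8:1  s9:0.
Shift PKG10→5, PKG14→9.
Schedule PKG10@5, PKG11@1, PKG13@1, PKG12@5, PKG14@9: s1:4  s2:4  s3:3  s4:3  s5:4  s6:4  s7:1  s8:1  s9:4 — peak 4.
Total mechanic-shifts = 28 over 9 shifts ⇒ peak ≥ ⌈28/9⌉ = 4, so 4 is optimal.

4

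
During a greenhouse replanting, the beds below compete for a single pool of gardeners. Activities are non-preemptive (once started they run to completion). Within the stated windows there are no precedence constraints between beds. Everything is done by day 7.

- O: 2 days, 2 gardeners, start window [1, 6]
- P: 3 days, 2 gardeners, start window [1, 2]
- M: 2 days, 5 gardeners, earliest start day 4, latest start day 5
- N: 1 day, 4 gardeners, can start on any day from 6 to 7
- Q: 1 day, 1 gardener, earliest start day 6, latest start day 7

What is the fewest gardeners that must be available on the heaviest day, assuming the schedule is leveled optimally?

Schedule O@1, P@1, M@4, N@6, Q@6: d1:4  d2:4  d3:2  d4:5  d5:5  d6:5  d7:0 — peak 5.

5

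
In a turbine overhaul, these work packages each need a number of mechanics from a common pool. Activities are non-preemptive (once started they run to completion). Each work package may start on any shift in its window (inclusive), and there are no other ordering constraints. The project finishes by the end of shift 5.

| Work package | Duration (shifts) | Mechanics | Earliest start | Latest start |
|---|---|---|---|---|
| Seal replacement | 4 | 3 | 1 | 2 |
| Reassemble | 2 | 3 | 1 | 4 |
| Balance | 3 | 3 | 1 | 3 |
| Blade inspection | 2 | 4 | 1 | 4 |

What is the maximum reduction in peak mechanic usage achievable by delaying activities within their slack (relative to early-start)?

4

Early-start peak: s1:13  s2:13  s3:6  s4:3  s5:0 ⇒ 13.
Leveled (Seal replacement@1, Reassemble@1, Balance@1, Blade inspection@4): s1:9  s2:9  s3:6  s4:7  s5:4 ⇒ 9.
Reduction 13 − 9 = 4.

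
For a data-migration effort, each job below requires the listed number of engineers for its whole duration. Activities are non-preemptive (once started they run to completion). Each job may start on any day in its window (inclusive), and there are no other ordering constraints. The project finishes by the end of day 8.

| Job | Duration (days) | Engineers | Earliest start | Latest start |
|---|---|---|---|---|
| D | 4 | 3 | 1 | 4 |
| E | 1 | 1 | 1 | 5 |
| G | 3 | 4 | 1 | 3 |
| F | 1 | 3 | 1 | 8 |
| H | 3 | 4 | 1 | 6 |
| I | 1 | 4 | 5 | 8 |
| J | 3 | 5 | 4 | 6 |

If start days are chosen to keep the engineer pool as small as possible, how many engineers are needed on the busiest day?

8

Early-start (D@1, E@1, G@1, F@1, H@1, I@5, J@4) gives peak 15: d1:15  d2:11  d3:11  d4:8  d5:9  d6:5  d7:0  d8:0.
Shift D→4, H→2, J→6.
Schedule D@4, E@1, G@1, F@1, H@2, I@5, J@6: d1:8  d2:8  d3:8  d4:7  d5:7  d6:8  d7:8  d8:5 — peak 8.
Total engineer-days = 59 over 8 days ⇒ peak ≥ ⌈59/8⌉ = 8, so 8 is optimal.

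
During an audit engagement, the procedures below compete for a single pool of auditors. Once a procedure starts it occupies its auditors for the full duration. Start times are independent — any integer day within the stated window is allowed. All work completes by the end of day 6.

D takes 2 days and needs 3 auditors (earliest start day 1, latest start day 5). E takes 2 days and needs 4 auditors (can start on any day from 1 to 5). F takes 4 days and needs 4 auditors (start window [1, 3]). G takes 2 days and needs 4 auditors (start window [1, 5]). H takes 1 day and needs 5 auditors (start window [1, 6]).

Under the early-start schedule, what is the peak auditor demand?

Early-start schedule: D@1, E@1, F@1, G@1, H@1.
Load per day: day 1: 20, day 2: 15, day 3: 4, day 4: 4, day 5: 0, day 6: 0.
Peak is 20.

20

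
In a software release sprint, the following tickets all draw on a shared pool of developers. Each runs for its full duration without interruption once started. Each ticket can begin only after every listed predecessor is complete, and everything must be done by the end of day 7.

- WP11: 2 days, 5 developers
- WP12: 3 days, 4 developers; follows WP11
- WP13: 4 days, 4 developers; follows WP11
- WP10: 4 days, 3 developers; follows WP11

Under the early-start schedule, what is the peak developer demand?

11

Early-start schedule: WP11@1, WP12@3, WP13@3, WP10@3.
Load per day: day 1: 5, day 2: 5, day 3: 11, day 4: 11, day 5: 11, day 6: 7, day 7: 0.
Peak is 11.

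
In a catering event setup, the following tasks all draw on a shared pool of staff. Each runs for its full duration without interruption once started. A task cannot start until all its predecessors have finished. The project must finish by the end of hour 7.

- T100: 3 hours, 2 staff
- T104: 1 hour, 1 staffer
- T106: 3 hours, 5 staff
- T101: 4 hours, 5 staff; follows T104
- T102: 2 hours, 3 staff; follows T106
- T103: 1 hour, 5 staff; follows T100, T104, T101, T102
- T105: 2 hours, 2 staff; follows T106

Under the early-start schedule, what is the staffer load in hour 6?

5

At early start, hour 6 has: T103.
Demand: 5 = 5.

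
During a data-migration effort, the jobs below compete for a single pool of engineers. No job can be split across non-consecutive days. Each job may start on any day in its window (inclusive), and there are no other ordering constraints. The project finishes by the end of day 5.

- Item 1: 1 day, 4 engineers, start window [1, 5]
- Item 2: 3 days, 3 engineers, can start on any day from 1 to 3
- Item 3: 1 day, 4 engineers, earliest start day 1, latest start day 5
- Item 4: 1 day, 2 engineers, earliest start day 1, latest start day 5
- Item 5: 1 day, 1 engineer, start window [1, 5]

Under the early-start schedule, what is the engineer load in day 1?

At early start, day 1 has: Item 1, Item 2, Item 3, Item 4, Item 5.
Demand: 4 + 3 + 4 + 2 + 1 = 14.

14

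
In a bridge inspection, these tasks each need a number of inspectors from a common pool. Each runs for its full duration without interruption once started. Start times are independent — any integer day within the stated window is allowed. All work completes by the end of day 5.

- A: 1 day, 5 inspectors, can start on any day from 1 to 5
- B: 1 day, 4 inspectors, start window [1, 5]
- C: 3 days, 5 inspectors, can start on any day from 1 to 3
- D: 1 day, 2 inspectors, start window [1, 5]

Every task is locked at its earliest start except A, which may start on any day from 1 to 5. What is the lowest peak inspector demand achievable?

A@1: d1:16  d2:5  d3:5  d4:0  d5:0 → peak 16
A@2: d1:11  d2:10  d3:5  d4:0  d5:0 → peak 11
A@3: d1:11  d2:5  d3:10  d4:0  d5:0 → peak 11
A@4: d1:11  d2:5  d3:5  d4:5  d5:0 → peak 11
A@5: d1:11  d2:5  d3:5  d4:0  d5:5 → peak 11
Best is A@2, peak 11.

11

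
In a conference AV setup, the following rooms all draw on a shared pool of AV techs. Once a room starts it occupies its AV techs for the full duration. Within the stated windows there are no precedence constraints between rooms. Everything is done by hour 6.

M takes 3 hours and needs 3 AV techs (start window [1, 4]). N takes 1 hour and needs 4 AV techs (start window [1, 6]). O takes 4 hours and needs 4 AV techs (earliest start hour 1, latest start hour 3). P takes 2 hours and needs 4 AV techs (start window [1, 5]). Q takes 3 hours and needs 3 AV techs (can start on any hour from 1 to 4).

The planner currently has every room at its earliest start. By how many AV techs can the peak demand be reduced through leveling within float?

8

Early-start peak: h1:18  h2:14  h3:10  h4:4  h5:0  h6:0 ⇒ 18.
Leveled (M@1, N@1, O@2, P@4, Q@1): h1:10  h2:10  h3:10  h4:8  h5:8  h6:0 ⇒ 10.
Reduction 18 − 10 = 8.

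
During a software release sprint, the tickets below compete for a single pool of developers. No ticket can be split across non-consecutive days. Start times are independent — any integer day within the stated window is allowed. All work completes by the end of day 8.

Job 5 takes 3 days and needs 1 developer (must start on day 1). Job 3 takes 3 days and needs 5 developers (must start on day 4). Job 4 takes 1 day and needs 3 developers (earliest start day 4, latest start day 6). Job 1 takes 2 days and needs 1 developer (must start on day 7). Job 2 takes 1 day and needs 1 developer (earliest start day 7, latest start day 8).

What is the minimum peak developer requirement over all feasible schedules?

8

Schedule Job 5@1, Job 3@4, Job 4@4, Job 1@7, Job 2@7: d1:1  d2:1  d3:1  d4:8  d5:5  d6:5  d7:2  d8:1 — peak 8.
No arrangement of the 6 feasible schedules does better.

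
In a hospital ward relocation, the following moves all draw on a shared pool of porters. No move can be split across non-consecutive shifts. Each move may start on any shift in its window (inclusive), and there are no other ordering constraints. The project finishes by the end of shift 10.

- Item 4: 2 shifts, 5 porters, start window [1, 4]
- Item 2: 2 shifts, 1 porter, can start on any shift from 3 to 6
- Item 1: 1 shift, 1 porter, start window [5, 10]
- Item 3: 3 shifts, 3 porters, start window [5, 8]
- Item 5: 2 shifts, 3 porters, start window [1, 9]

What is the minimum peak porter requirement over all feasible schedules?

Early-start (Item 4@1, Item 2@3, Item 1@5, Item 3@5, Item 5@1) gives peak 8: s1:8  s2:8  s3:1  s4:1  s5:4  s6:3  s7:3  s8:0  s9:0  s10:0.
Shift Item 5→3.
Schedule Item 4@1, Item 2@3, Item 1@5, Item 3@5, Item 5@3: s1:5  s2:5  s3:4  s4:4  s5:4  s6:3  s7:3  s8:0  s9:0  s10:0 — peak 5.

5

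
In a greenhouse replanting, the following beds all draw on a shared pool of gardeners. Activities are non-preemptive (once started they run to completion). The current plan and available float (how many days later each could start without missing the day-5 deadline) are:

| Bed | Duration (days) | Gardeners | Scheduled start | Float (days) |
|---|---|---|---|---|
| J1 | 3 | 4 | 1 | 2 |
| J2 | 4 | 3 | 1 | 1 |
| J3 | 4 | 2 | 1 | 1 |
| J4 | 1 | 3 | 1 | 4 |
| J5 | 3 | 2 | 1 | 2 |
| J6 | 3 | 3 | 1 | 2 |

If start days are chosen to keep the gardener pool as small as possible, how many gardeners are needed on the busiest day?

Early-start (J1@1, J2@1, J3@1, J4@1, J5@1, J6@1) gives peak 17: d1:17  d2:14  d3:14  d4:5  d5:0.
Shift J6→2.
Schedule J1@1, J2@1, J3@1, J4@1, J5@1, J6@2: d1:14  d2:14  d3:14  d4:8  d5:0 — peak 14.

14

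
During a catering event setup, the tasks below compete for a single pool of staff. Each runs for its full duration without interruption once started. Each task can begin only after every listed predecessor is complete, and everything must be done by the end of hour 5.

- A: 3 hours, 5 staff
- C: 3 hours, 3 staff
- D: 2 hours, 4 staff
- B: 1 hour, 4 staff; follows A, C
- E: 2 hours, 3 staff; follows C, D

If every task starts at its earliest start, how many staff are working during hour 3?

8

At early start, hour 3 has: A, C.
Demand: 5 + 3 = 8.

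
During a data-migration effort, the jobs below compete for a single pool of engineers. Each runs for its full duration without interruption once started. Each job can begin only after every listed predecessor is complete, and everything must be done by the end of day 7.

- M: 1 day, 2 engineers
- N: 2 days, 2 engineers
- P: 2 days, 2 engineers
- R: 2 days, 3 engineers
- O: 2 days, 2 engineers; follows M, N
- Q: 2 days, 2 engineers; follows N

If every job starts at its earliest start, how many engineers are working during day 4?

4

At early start, day 4 has: O, Q.
Demand: 2 + 2 = 4.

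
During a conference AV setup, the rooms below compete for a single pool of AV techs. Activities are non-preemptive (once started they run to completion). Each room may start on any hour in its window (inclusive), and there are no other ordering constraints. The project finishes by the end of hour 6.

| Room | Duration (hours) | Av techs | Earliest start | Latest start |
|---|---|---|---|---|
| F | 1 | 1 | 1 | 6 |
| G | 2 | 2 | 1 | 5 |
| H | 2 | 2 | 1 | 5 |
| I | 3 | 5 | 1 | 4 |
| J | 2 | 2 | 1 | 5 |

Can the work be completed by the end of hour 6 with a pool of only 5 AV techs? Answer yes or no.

no

The minimum achievable peak is 6; 5 < 6, so no feasible schedule stays within the cap.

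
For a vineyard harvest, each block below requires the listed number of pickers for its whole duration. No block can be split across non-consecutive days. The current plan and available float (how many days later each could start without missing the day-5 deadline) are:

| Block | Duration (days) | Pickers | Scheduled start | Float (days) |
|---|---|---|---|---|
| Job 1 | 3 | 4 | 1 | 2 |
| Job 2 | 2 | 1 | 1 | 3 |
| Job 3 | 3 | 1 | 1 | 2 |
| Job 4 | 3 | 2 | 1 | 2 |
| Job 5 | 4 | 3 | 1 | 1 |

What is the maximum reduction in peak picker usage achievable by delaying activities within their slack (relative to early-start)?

1

Early-start peak: d1:11  d2:11  d3:10  d4:3  d5:0 ⇒ 11.
Leveled (Job 1@1, Job 2@1, Job 3@1, Job 4@3, Job 5@1): d1:9  d2:9  d3:10  d4:5  d5:2 ⇒ 10.
Reduction 11 − 10 = 1.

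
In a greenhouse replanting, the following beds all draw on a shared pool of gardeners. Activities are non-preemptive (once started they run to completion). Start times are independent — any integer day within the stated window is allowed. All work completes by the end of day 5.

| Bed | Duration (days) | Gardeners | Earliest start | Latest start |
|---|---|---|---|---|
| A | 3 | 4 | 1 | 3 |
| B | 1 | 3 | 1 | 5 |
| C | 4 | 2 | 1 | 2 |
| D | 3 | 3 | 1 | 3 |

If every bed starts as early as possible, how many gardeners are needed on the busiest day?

12

Early-start schedule: A@1, B@1, C@1, D@1.
Load per day: day 1: 12, day 2: 9, day 3: 9, day 4: 2, day 5: 0.
Peak is 12.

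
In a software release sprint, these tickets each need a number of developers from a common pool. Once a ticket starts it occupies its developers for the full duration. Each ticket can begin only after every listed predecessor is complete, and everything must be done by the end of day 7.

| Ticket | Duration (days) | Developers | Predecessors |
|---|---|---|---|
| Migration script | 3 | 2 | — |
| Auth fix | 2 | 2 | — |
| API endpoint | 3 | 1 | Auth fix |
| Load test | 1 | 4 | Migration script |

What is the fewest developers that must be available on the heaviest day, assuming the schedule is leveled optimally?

Early-start (Migration script@1, Auth fix@1, API endpoint@3, Load test@4) gives peak 5: d1:4  d2:4  d3:3  d4:5  d5:1  d6:0  d7:0.
Shift Load test→6.
Schedule Migration script@1, Auth fix@1, API endpoint@3, Load test@6: d1:4  d2:4  d3:3  d4:1  d5:1  d6:4  d7:0 — peak 4.

4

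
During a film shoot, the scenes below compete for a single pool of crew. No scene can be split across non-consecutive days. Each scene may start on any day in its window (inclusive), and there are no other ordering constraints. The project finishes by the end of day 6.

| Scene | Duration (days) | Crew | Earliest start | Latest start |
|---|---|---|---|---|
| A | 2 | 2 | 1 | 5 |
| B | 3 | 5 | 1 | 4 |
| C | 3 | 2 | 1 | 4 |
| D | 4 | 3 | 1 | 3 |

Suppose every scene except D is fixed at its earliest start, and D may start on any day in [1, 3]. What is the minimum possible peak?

10

D@1: d1:12  d2:12  d3:10  d4:3  d5:0  d6:0 → peak 12
D@2: d1:9  d2:12  d3:10  d4:3  d5:3  d6:0 → peak 12
D@3: d1:9  d2:9  d3:10  d4:3  d5:3  d6:3 → peak 10
Best is D@3, peak 10.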